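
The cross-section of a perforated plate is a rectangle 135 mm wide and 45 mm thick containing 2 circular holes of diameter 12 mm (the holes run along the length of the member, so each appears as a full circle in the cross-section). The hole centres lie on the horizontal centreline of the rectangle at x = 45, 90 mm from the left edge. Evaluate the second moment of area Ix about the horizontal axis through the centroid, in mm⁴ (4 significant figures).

Decompose the section into non-overlapping parts with the origin at the bottom-left of its bounding rectangle.
Plate: 135 × 45, A = 6 075 mm², y = 22.5 mm, Ī = 1 025 156 mm⁴.
Hole 1 (subtracted): ⌀12, A = 113.097 mm², y = 22.5 mm, Ī = 1017.88 mm⁴.
Hole 2 (subtracted): ⌀12, A = 113.097 mm², y = 22.5 mm, Ī = 1017.88 mm⁴.
By symmetry the centroid is at mid-height, ȳ = 22.5 mm.
All pieces are centred on the horizontal axis through the centroid, so I = ΣĪ (holes subtracted) = 1 023 120 mm⁴.

Ix ≈ 1.023 × 10⁶ mm⁴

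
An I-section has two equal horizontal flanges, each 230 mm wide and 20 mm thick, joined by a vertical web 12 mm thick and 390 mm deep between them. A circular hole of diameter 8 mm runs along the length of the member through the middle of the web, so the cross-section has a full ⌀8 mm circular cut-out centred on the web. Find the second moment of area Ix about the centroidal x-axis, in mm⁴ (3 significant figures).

Ix ≈ 4.46 × 10⁸ mm⁴

Split into non-overlapping primitives; take the origin at the lower-left of the bounding box.
Bottom flange: 230 × 20, A = 4 600 mm², y = 10 mm, Ī = 153 333 mm⁴.
Web: 12 × 390, A = 4 680 mm², y = 215 mm, Ī = 59 319 000 mm⁴.
Top flange: 230 × 20, A = 4 600 mm², y = 420 mm, Ī = 153 333 mm⁴.
Hole (subtracted): ⌀8, A = 50.265 mm², y = 215 mm, Ī = 201.06 mm⁴.
By symmetry the centroid is at mid-height, ȳ = 215 mm.
Transfer each piece to the centroidal x-axis using Ī + A·d² with d = y − 215:
  bottom flange: d = -205 mm → contributes +193 468 333 mm⁴
  web: d = 0 mm → contributes +59 319 000 mm⁴
  top flange: d = 205 mm → contributes +193 468 333 mm⁴
  hole: d = 0 mm → contributes −201.06 mm⁴
Total I = 446 255 466 mm⁴.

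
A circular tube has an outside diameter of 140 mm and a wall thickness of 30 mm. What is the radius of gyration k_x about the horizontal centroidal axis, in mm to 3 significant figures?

k_x ≈ 40.3 mm

Split into non-overlapping primitives; take the origin at the lower-left of the bounding box.
Outer circle: ⌀140, A = 15 394 mm², y = 70 mm, Ī = 18 857 410 mm⁴.
Bore (subtracted): ⌀80, A = 5026.5 mm², y = 70 mm, Ī = 2 010 619 mm⁴.
By symmetry the centroid is at mid-height, ȳ = 70 mm.
All pieces are centred on the horizontal centroidal axis, so I = ΣĪ (holes subtracted) = 16 846 791 mm⁴.
Radius of gyration: k = √(I/A) = √(16 846 791 / 10 367) = 40.311 mm.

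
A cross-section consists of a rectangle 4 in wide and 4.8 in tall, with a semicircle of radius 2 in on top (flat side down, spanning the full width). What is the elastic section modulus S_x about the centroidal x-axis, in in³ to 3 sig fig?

Treat the section as a set of non-overlapping primitives; coordinates are from the bounding-box lower-left.
Rectangular body: 4 × 4.8, A = 19.2 in², y = 2.4 in, Ī = 36.864 in⁴.
Semicircular cap: semicircle r = 2, A = 6.2832 in², y = 5.6488 in, Ī = 1.7561 in⁴.
Centroid: ȳ = ΣA·y / ΣA = 3.201 in.
Transfer each piece to the centroidal x-axis using Ī + A·d² with d = y − 3.201:
  rectangular body: d = -0.80104 in → contributes +49.184 in⁴
  semicircular cap: d = 2.4478 in → contributes +39.403 in⁴
Total I = 88.587 in⁴.
Extreme fibre distance c = 3.599 in; S = I/c = 24.615 in³.

S_x ≈ 24.6 in³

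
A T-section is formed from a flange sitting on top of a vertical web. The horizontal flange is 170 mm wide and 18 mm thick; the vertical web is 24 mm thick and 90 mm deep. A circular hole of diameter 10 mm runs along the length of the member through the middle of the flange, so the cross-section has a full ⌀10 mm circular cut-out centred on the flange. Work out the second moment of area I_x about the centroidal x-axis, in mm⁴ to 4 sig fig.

I_x ≈ 5.193 × 10⁶ mm⁴

Decompose the section into non-overlapping parts with the origin at the bottom-left of its bounding rectangle.
Flange: 170 × 18, A = 3 060 mm², y = 99 mm, Ī = 82 620 mm⁴.
Web: 24 × 90, A = 2 160 mm², y = 45 mm, Ī = 1 458 000 mm⁴.
Hole (subtracted): ⌀10, A = 78.5398 mm², y = 99 mm, Ī = 490.874 mm⁴.
Centroid: ȳ = ΣA·y / ΣA = 76.3138 mm.
Transfer each piece to the centroidal x-axis using Ī + A·d² with d = y − 76.3138:
  flange: d = 22.6862 mm → contributes +1 657 486 mm⁴
  web: d = -31.3138 mm → contributes +3 576 002 mm⁴
  hole: d = 22.6862 mm → contributes −40912.3 mm⁴
Total I = 5 192 575 mm⁴.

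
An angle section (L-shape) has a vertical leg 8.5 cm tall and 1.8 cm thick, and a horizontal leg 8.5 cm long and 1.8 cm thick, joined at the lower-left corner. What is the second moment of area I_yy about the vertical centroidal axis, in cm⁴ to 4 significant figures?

Decompose the section into non-overlapping parts with the origin at the bottom-left of its bounding rectangle.
Vertical leg: 1.8 × 8.5, A = 15.3 cm², x = 0.9 cm, Ī = 4.131 cm⁴.
Horizontal leg (remainder): 6.7 × 1.8, A = 12.06 cm², x = 5.15 cm, Ī = 45.1145 cm⁴.
Centroid: x̄ = ΣA·x / ΣA = 2.77336 cm.
Transfer each piece to the vertical centroidal axis using Ī + A·d² with d = x − 2.77336:
  vertical leg: d = -1.87336 cm → contributes +57.8257 cm⁴
  horizontal leg (remainder): d = 2.37664 cm → contributes +113.235 cm⁴
Total I = 171.06 cm⁴.

I_yy ≈ 171.1 cm⁴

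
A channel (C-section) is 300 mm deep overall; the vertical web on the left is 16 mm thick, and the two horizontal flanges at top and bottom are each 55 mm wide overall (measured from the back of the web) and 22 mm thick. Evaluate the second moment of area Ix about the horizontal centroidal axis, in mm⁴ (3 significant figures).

Ix ≈ 6.92 × 10⁷ mm⁴

Split into non-overlapping primitives; take the origin at the lower-left of the bounding box.
Web: 16 × 300, A = 4 800 mm², y = 150 mm, Ī = 36 000 000 mm⁴.
Top flange (beyond web): 39 × 22, A = 858 mm², y = 289 mm, Ī = 34 606 mm⁴.
Bottom flange (beyond web): 39 × 22, A = 858 mm², y = 11 mm, Ī = 34 606 mm⁴.
By symmetry the centroid is at mid-height, ȳ = 150 mm.
Transfer each piece to the horizontal centroidal axis using Ī + A·d² with d = y − 150:
  web: d = 0 mm → contributes +36 000 000 mm⁴
  top flange (beyond web): d = 139 mm → contributes +16 612 024 mm⁴
  bottom flange (beyond web): d = -139 mm → contributes +16 612 024 mm⁴
Total I = 69 224 048 mm⁴.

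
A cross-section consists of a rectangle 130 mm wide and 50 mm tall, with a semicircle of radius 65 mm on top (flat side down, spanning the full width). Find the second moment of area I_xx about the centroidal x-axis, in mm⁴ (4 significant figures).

I_xx ≈ 1.239 × 10⁷ mm⁴

Decompose the section into non-overlapping parts with the origin at the bottom-left of its bounding rectangle.
Rectangular body: 130 × 50, A = 6 500 mm², y = 25 mm, Ī = 1 354 167 mm⁴.
Semicircular cap: semicircle r = 65, A = 6636.61 mm², y = 77.5869 mm, Ī = 1 959 230 mm⁴.
Centroid: ȳ = ΣA·y / ΣA = 51.5669 mm.
Transfer each piece to the centroidal x-axis using Ī + A·d² with d = y − 51.5669:
  rectangular body: d = -26.5669 mm → contributes +5 941 857 mm⁴
  semicircular cap: d = 26.02 mm → contributes +6 452 483 mm⁴
Total I = 12 394 339 mm⁴.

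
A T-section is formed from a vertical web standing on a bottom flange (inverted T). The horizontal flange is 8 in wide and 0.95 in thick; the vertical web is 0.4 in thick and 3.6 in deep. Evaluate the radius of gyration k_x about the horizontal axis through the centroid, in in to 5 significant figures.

Split into non-overlapping primitives; take the origin at the lower-left of the bounding box.
Flange: 8 × 0.95, A = 7.6 in², y = 0.475 in, Ī = 0.5715833 in⁴.
Web: 0.4 × 3.6, A = 1.44 in², y = 2.75 in, Ī = 1.5552 in⁴.
Centroid: ȳ = ΣA·y / ΣA = 0.8373894 in.
Transfer each piece to the horizontal axis through the centroid using Ī + A·d² with d = y − 0.8373894:
  flange: d = -0.3623894 in → contributes +1.569661 in⁴
  web: d = 1.912611 in → contributes +6.822834 in⁴
Total I = 8.392496 in⁴.
Radius of gyration: k = √(I/A) = √(8.392496 / 9.04) = 0.9635214 in.

k_x ≈ 0.96352 in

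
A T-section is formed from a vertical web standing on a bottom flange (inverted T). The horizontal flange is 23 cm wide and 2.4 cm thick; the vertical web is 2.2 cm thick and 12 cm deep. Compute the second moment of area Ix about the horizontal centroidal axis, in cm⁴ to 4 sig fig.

Split into non-overlapping primitives; take the origin at the lower-left of the bounding box.
Flange: 23 × 2.4, A = 55.2 cm², y = 1.2 cm, Ī = 26.496 cm⁴.
Web: 2.2 × 12, A = 26.4 cm², y = 8.4 cm, Ī = 316.8 cm⁴.
Centroid: ȳ = ΣA·y / ΣA = 3.52941 cm.
Transfer each piece to the horizontal centroidal axis using Ī + A·d² with d = y − 3.52941:
  flange: d = -2.32941 cm → contributes +326.02 cm⁴
  web: d = 4.87059 cm → contributes +943.077 cm⁴
Total I = 1269.1 cm⁴.

Ix ≈ 1269 cm⁴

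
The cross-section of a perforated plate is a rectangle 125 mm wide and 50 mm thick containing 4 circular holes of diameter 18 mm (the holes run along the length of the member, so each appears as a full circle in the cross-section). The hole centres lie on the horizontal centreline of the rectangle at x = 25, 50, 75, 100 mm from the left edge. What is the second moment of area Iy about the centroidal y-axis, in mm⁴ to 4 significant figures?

Iy ≈ 7.322 × 10⁶ mm⁴

Decompose the section into non-overlapping parts with the origin at the bottom-left of its bounding rectangle.
Plate: 125 × 50, A = 6 250 mm², x = 62.5 mm, Ī = 8 138 021 mm⁴.
Hole 1 (subtracted): ⌀18, A = 254.469 mm², x = 25 mm, Ī = 5 153 mm⁴.
Hole 2 (subtracted): ⌀18, A = 254.469 mm², x = 50 mm, Ī = 5 153 mm⁴.
Hole 3 (subtracted): ⌀18, A = 254.469 mm², x = 75 mm, Ī = 5 153 mm⁴.
Hole 4 (subtracted): ⌀18, A = 254.469 mm², x = 100 mm, Ī = 5 153 mm⁴.
By symmetry the centroid is at mid-width, x̄ = 62.5 mm.
Transfer each piece to the centroidal y-axis using Ī + A·d² with d = x − 62.5:
  plate: d = 0 mm → contributes +8 138 021 mm⁴
  hole 1: d = -37.5 mm → contributes −363 000 mm⁴
  hole 2: d = -12.5 mm → contributes −44913.8 mm⁴
  hole 3: d = 12.5 mm → contributes −44913.8 mm⁴
  hole 4: d = 37.5 mm → contributes −363 000 mm⁴
Total I = 7 322 193 mm⁴.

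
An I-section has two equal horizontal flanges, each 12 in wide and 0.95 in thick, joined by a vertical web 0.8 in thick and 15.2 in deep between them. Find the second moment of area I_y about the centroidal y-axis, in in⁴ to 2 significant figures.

I_y ≈ 270 in⁴

Split into non-overlapping primitives; take the origin at the lower-left of the bounding box.
Bottom flange: 12 × 0.95, A = 11.4 in², x = 6 in, Ī = 136.8 in⁴.
Web: 0.8 × 15.2, A = 12.16 in², x = 6 in, Ī = 0.6485 in⁴.
Top flange: 12 × 0.95, A = 11.4 in², x = 6 in, Ī = 136.8 in⁴.
By symmetry the centroid is at mid-width, x̄ = 6 in.
All pieces are centred on the centroidal y-axis, so I = ΣĪ = 274.2 in⁴.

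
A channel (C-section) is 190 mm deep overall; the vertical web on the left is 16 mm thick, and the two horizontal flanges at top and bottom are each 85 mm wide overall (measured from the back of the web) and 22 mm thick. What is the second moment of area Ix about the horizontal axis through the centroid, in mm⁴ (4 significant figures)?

Ix ≈ 3.069 × 10⁷ mm⁴

Treat the section as a set of non-overlapping primitives; coordinates are from the bounding-box lower-left.
Web: 16 × 190, A = 3 040 mm², y = 95 mm, Ī = 9 145 333 mm⁴.
Top flange (beyond web): 69 × 22, A = 1 518 mm², y = 179 mm, Ī = 61 226 mm⁴.
Bottom flange (beyond web): 69 × 22, A = 1 518 mm², y = 11 mm, Ī = 61 226 mm⁴.
By symmetry the centroid is at mid-height, ȳ = 95 mm.
Transfer each piece to the horizontal axis through the centroid using Ī + A·d² with d = y − 95:
  web: d = 0 mm → contributes +9 145 333 mm⁴
  top flange (beyond web): d = 84 mm → contributes +10 772 234 mm⁴
  bottom flange (beyond web): d = -84 mm → contributes +10 772 234 mm⁴
Total I = 30 689 801 mm⁴.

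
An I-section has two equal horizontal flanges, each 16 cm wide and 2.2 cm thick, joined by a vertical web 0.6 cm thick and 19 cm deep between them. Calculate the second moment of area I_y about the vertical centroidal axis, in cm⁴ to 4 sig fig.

Split into non-overlapping primitives; take the origin at the lower-left of the bounding box.
Bottom flange: 16 × 2.2, A = 35.2 cm², x = 8 cm, Ī = 750.933 cm⁴.
Web: 0.6 × 19, A = 11.4 cm², x = 8 cm, Ī = 0.342 cm⁴.
Top flange: 16 × 2.2, A = 35.2 cm², x = 8 cm, Ī = 750.933 cm⁴.
By symmetry the centroid is at mid-width, x̄ = 8 cm.
All pieces are centred on the vertical centroidal axis, so I = ΣĪ = 1502.21 cm⁴.

I_y ≈ 1502 cm⁴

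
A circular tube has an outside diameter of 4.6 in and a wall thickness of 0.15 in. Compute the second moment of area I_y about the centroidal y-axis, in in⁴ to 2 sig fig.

Treat the section as a set of non-overlapping primitives; coordinates are from the bounding-box lower-left.
Outer circle: ⌀4.6, A = 16.62 in², x = 2.3 in, Ī = 21.98 in⁴.
Bore (subtracted): ⌀4.3, A = 14.52 in², x = 2.3 in, Ī = 16.78 in⁴.
By symmetry the centroid is at mid-width, x̄ = 2.3 in.
All pieces are centred on the centroidal y-axis, so I = ΣĪ (holes subtracted) = 5.197 in⁴.

I_y ≈ 5.2 in⁴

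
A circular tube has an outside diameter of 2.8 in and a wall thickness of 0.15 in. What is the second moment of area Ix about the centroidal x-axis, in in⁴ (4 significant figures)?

Ix ≈ 1.100 in⁴

Break the section into simple shapes (no overlaps), measuring from the bottom-left corner of the bounding box.
Outer circle: ⌀2.8, A = 6.15752 in², y = 1.4 in, Ī = 3.01719 in⁴.
Bore (subtracted): ⌀2.5, A = 4.90874 in², y = 1.4 in, Ī = 1.91748 in⁴.
By symmetry the centroid is at mid-height, ȳ = 1.4 in.
All pieces are centred on the centroidal x-axis, so I = ΣĪ (holes subtracted) = 1.09971 in⁴.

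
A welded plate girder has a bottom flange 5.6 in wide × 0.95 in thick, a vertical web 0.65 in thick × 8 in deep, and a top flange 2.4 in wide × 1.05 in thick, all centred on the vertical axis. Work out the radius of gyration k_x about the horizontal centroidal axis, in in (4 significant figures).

Treat the section as a set of non-overlapping primitives; coordinates are from the bounding-box lower-left.
Bottom plate: 5.6 × 0.95, A = 5.32 in², y = 0.475 in, Ī = 0.400108 in⁴.
Web plate: 0.65 × 8, A = 5.2 in², y = 4.95 in, Ī = 27.7333 in⁴.
Top plate: 2.4 × 1.05, A = 2.52 in², y = 9.475 in, Ī = 0.231525 in⁴.
Centroid: ȳ = ΣA·y / ΣA = 3.99877 in.
Transfer each piece to the horizontal centroidal axis using Ī + A·d² with d = y − 3.99877:
  bottom plate: d = -3.52377 in → contributes +66.4584 in⁴
  web plate: d = 0.951227 in → contributes +32.4385 in⁴
  top plate: d = 5.47623 in → contributes +75.804 in⁴
Total I = 174.701 in⁴.
Radius of gyration: k = √(I/A) = √(174.701 / 13.04) = 3.66023 in.

k_x ≈ 3.660 in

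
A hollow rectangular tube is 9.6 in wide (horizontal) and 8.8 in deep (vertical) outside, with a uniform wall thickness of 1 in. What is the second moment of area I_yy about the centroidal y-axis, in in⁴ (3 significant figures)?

I_yy ≈ 400 in⁴

Treat the section as a set of non-overlapping primitives; coordinates are from the bounding-box lower-left.
Outer rectangle: 9.6 × 8.8, A = 84.48 in², x = 4.8 in, Ī = 648.81 in⁴.
Inner void (subtracted): 7.6 × 6.8, A = 51.68 in², x = 4.8 in, Ī = 248.75 in⁴.
By symmetry the centroid is at mid-width, x̄ = 4.8 in.
All pieces are centred on the centroidal y-axis, so I = ΣĪ (holes subtracted) = 400.05 in⁴.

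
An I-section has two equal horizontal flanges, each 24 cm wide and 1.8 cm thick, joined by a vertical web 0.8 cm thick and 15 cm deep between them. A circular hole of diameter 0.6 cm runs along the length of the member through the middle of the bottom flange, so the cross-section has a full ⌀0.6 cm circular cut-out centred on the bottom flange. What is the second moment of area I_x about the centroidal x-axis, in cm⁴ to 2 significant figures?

Treat the section as a set of non-overlapping primitives; coordinates are from the bounding-box lower-left.
Bottom flange: 24 × 1.8, A = 43.2 cm², y = 0.9 cm, Ī = 11.66 cm⁴.
Web: 0.8 × 15, A = 12 cm², y = 9.3 cm, Ī = 225 cm⁴.
Top flange: 24 × 1.8, A = 43.2 cm², y = 17.7 cm, Ī = 11.66 cm⁴.
Hole (subtracted): ⌀0.6, A = 0.2827 cm², y = 0.9 cm, Ī = 0.006362 cm⁴.
Centroid: ȳ = ΣA·y / ΣA = 9.324 cm.
Transfer each piece to the centroidal x-axis using Ī + A·d² with d = y − 9.324:
  bottom flange: d = -8.424 cm → contributes +3 077 cm⁴
  web: d = -0.02421 cm → contributes +225 cm⁴
  top flange: d = 8.376 cm → contributes +3 042 cm⁴
  hole: d = -8.424 cm → contributes −20.07 cm⁴
Total I = 6 325 cm⁴.

I_x ≈ 6300 cm⁴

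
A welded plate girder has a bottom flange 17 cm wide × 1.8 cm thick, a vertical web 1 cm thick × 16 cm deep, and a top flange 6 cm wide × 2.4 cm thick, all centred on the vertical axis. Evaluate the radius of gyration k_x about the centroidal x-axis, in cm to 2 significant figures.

k_x ≈ 7.8 cm

Split into non-overlapping primitives; take the origin at the lower-left of the bounding box.
Bottom plate: 17 × 1.8, A = 30.6 cm², y = 0.9 cm, Ī = 8.262 cm⁴.
Web plate: 1 × 16, A = 16 cm², y = 9.8 cm, Ī = 341.3 cm⁴.
Top plate: 6 × 2.4, A = 14.4 cm², y = 19 cm, Ī = 6.912 cm⁴.
Centroid: ȳ = ΣA·y / ΣA = 7.507 cm.
Transfer each piece to the centroidal x-axis using Ī + A·d² with d = y − 7.507:
  bottom plate: d = -6.607 cm → contributes +1 344 cm⁴
  web plate: d = 2.293 cm → contributes +425.4 cm⁴
  top plate: d = 11.49 cm → contributes +1 909 cm⁴
Total I = 3 678 cm⁴.
Radius of gyration: k = √(I/A) = √(3 678 / 61) = 7.765 cm.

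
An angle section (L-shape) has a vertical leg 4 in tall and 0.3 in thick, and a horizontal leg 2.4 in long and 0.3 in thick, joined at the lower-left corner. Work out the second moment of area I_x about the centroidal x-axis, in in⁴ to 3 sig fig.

I_x ≈ 3.02 in⁴

Decompose the section into non-overlapping parts with the origin at the bottom-left of its bounding rectangle.
Vertical leg: 0.3 × 4, A = 1.2 in², y = 2 in, Ī = 1.6 in⁴.
Horizontal leg (remainder): 2.1 × 0.3, A = 0.63 in², y = 0.15 in, Ī = 0.004725 in⁴.
Centroid: ȳ = ΣA·y / ΣA = 1.3631 in.
Transfer each piece to the centroidal x-axis using Ī + A·d² with d = y − 1.3631:
  vertical leg: d = 0.63689 in → contributes +2.0867 in⁴
  horizontal leg (remainder): d = -1.2131 in → contributes +0.93186 in⁴
Total I = 3.0186 in⁴.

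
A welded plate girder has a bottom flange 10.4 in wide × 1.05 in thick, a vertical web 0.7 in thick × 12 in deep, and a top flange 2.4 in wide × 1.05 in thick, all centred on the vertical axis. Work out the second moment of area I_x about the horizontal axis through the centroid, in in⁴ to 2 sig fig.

I_x ≈ 540 in⁴

Split into non-overlapping primitives; take the origin at the lower-left of the bounding box.
Bottom plate: 10.4 × 1.05, A = 10.92 in², y = 0.525 in, Ī = 1.003 in⁴.
Web plate: 0.7 × 12, A = 8.4 in², y = 7.05 in, Ī = 100.8 in⁴.
Top plate: 2.4 × 1.05, A = 2.52 in², y = 13.58 in, Ī = 0.2315 in⁴.
Centroid: ȳ = ΣA·y / ΣA = 4.54 in.
Transfer each piece to the horizontal axis through the centroid using Ī + A·d² with d = y − 4.54:
  bottom plate: d = -4.015 in → contributes +177.1 in⁴
  web plate: d = 2.51 in → contributes +153.7 in⁴
  top plate: d = 9.035 in → contributes +205.9 in⁴
Total I = 536.7 in⁴.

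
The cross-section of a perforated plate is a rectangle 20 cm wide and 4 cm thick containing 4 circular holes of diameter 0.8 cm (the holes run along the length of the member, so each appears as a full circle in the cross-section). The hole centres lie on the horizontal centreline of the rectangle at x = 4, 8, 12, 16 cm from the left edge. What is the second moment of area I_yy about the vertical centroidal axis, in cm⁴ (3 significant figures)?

I_yy ≈ 2630 cm⁴

Break the section into simple shapes (no overlaps), measuring from the bottom-left corner of the bounding box.
Plate: 20 × 4, A = 80 cm², x = 10 cm, Ī = 2666.7 cm⁴.
Hole 1 (subtracted): ⌀0.8, A = 0.50265 cm², x = 4 cm, Ī = 0.020106 cm⁴.
Hole 2 (subtracted): ⌀0.8, A = 0.50265 cm², x = 8 cm, Ī = 0.020106 cm⁴.
Hole 3 (subtracted): ⌀0.8, A = 0.50265 cm², x = 12 cm, Ī = 0.020106 cm⁴.
Hole 4 (subtracted): ⌀0.8, A = 0.50265 cm², x = 16 cm, Ī = 0.020106 cm⁴.
By symmetry the centroid is at mid-width, x̄ = 10 cm.
Transfer each piece to the vertical centroidal axis using Ī + A·d² with d = x − 10:
  plate: d = 0 cm → contributes +2666.7 cm⁴
  hole 1: d = -6 cm → contributes −18.116 cm⁴
  hole 2: d = -2 cm → contributes −2.0307 cm⁴
  hole 3: d = 2 cm → contributes −2.0307 cm⁴
  hole 4: d = 6 cm → contributes −18.116 cm⁴
Total I = 2626.4 cm⁴.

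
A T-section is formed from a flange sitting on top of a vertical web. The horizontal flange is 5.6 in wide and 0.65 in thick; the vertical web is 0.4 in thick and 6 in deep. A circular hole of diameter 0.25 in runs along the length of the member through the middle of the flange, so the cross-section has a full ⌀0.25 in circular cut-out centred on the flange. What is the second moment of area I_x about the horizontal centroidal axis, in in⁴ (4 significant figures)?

Split into non-overlapping primitives; take the origin at the lower-left of the bounding box.
Flange: 5.6 × 0.65, A = 3.64 in², y = 6.325 in, Ī = 0.128158 in⁴.
Web: 0.4 × 6, A = 2.4 in², y = 3 in, Ī = 7.2 in⁴.
Hole (subtracted): ⌀0.25, A = 0.0490874 in², y = 6.325 in, Ī = 0.000191748 in⁴.
Centroid: ȳ = ΣA·y / ΣA = 4.99298 in.
Transfer each piece to the horizontal centroidal axis using Ī + A·d² with d = y − 4.99298:
  flange: d = 1.33202 in → contributes +6.5865 in⁴
  web: d = -1.99298 in → contributes +16.7328 in⁴
  hole: d = 1.33202 in → contributes −0.087286 in⁴
Total I = 23.232 in⁴.

I_x ≈ 23.23 in⁴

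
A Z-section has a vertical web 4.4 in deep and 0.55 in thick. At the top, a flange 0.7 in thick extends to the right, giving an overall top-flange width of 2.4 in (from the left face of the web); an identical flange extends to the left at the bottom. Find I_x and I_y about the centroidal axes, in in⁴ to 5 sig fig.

Split into non-overlapping primitives; take the origin at the lower-left of the bounding box.
Web: 0.55 × 4.4, A = 2.42 in², y = 2.2 in, Ī = 3.904267 in⁴.
Top flange (beyond web): 1.85 × 0.7, A = 1.295 in², y = 4.05 in, Ī = 0.05287917 in⁴.
Bottom flange (beyond web): 1.85 × 0.7, A = 1.295 in², y = 0.35 in, Ī = 0.05287917 in⁴.
Centroid: ȳ = ΣA·y / ΣA = 2.2 in.
Transfer each piece to the centroidal x-axis using Ī + A·d² with d = y − 2.2:
  web: d = 0 in → contributes +3.904267 in⁴
  top flange (beyond web): d = 1.85 in → contributes +4.485017 in⁴
  bottom flange (beyond web): d = -1.85 in → contributes +4.485017 in⁴
Total I = 12.8743 in⁴.
For the y-axis: x̄ = 2.125 in.
Repeating about the centroidal y-axis gives I_y = 4.529294 in⁴.

I_x ≈ 12.874 in⁴, I_y ≈ 4.5293 in⁴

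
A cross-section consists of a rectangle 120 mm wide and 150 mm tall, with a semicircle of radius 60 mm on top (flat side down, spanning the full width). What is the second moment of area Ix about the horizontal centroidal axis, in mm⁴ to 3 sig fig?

Ix ≈ 7.86 × 10⁷ mm⁴

Decompose the section into non-overlapping parts with the origin at the bottom-left of its bounding rectangle.
Rectangular body: 120 × 150, A = 18 000 mm², y = 75 mm, Ī = 33 750 000 mm⁴.
Semicircular cap: semicircle r = 60, A = 5654.9 mm², y = 175.46 mm, Ī = 1 422 450 mm⁴.
Centroid: ȳ = ΣA·y / ΣA = 99.017 mm.
Transfer each piece to the horizontal centroidal axis using Ī + A·d² with d = y − 99.017:
  rectangular body: d = -24.017 mm → contributes +44 132 550 mm⁴
  semicircular cap: d = 76.448 mm → contributes +34 471 132 mm⁴
Total I = 78 603 682 mm⁴.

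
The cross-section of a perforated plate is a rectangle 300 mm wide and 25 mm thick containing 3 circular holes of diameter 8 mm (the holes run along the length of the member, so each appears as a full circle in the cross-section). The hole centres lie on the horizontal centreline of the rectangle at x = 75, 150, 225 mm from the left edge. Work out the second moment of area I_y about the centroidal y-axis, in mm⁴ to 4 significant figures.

Decompose the section into non-overlapping parts with the origin at the bottom-left of its bounding rectangle.
Plate: 300 × 25, A = 7 500 mm², x = 150 mm, Ī = 56 250 000 mm⁴.
Hole 1 (subtracted): ⌀8, A = 50.2655 mm², x = 75 mm, Ī = 201.062 mm⁴.
Hole 2 (subtracted): ⌀8, A = 50.2655 mm², x = 150 mm, Ī = 201.062 mm⁴.
Hole 3 (subtracted): ⌀8, A = 50.2655 mm², x = 225 mm, Ī = 201.062 mm⁴.
By symmetry the centroid is at mid-width, x̄ = 150 mm.
Transfer each piece to the centroidal y-axis using Ī + A·d² with d = x − 150:
  plate: d = 0 mm → contributes +56 250 000 mm⁴
  hole 1: d = -75 mm → contributes −282 944 mm⁴
  hole 2: d = 0 mm → contributes −201.062 mm⁴
  hole 3: d = 75 mm → contributes −282 944 mm⁴
Total I = 55 683 910 mm⁴.

I_y ≈ 5.568 × 10⁷ mm⁴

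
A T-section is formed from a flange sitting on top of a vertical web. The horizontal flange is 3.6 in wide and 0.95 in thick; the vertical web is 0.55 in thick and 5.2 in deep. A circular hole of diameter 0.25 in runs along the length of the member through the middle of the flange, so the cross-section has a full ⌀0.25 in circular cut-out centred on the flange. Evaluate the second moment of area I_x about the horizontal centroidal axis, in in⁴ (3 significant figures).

I_x ≈ 21.3 in⁴

Break the section into simple shapes (no overlaps), measuring from the bottom-left corner of the bounding box.
Flange: 3.6 × 0.95, A = 3.42 in², y = 5.675 in, Ī = 0.25721 in⁴.
Web: 0.55 × 5.2, A = 2.86 in², y = 2.6 in, Ī = 6.4445 in⁴.
Hole (subtracted): ⌀0.25, A = 0.049087 in², y = 5.675 in, Ī = 0.00019175 in⁴.
Centroid: ȳ = ΣA·y / ΣA = 4.2636 in.
Transfer each piece to the horizontal centroidal axis using Ī + A·d² with d = y − 4.2636:
  flange: d = 1.4114 in → contributes +7.0703 in⁴
  web: d = -1.6636 in → contributes +14.359 in⁴
  hole: d = 1.4114 in → contributes −0.09798 in⁴
Total I = 21.332 in⁴.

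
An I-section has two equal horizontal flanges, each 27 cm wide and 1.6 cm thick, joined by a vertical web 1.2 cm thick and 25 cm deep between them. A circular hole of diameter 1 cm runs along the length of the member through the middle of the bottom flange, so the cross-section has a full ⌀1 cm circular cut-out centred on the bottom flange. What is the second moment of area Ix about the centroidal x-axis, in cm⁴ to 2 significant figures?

Break the section into simple shapes (no overlaps), measuring from the bottom-left corner of the bounding box.
Bottom flange: 27 × 1.6, A = 43.2 cm², y = 0.8 cm, Ī = 9.216 cm⁴.
Web: 1.2 × 25, A = 30 cm², y = 14.1 cm, Ī = 1 563 cm⁴.
Top flange: 27 × 1.6, A = 43.2 cm², y = 27.4 cm, Ī = 9.216 cm⁴.
Hole (subtracted): ⌀1, A = 0.7854 cm², y = 0.8 cm, Ī = 0.04909 cm⁴.
Centroid: ȳ = ΣA·y / ΣA = 14.19 cm.
Transfer each piece to the centroidal x-axis using Ī + A·d² with d = y − 14.19:
  bottom flange: d = -13.39 cm → contributes +7 755 cm⁴
  web: d = -0.09035 cm → contributes +1 563 cm⁴
  top flange: d = 13.21 cm → contributes +7 547 cm⁴
  hole: d = -13.39 cm → contributes −140.9 cm⁴
Total I = 16 724 cm⁴.

Ix ≈ 1.7 × 10⁴ cm⁴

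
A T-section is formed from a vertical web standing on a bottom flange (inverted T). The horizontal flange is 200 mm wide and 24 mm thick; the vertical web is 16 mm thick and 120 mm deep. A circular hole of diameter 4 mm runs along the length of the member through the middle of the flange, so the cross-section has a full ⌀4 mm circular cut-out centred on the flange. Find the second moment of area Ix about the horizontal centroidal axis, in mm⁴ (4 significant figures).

Ix ≈ 9.639 × 10⁶ mm⁴

Split into non-overlapping primitives; take the origin at the lower-left of the bounding box.
Flange: 200 × 24, A = 4 800 mm², y = 12 mm, Ī = 230 400 mm⁴.
Web: 16 × 120, A = 1 920 mm², y = 84 mm, Ī = 2 304 000 mm⁴.
Hole (subtracted): ⌀4, A = 12.5664 mm², y = 12 mm, Ī = 12.5664 mm⁴.
Centroid: ȳ = ΣA·y / ΣA = 32.61 mm.
Transfer each piece to the horizontal centroidal axis using Ī + A·d² with d = y − 32.61:
  flange: d = -20.61 mm → contributes +2 269 300 mm⁴
  web: d = 51.39 mm → contributes +7 374 596 mm⁴
  hole: d = -20.61 mm → contributes −5350.39 mm⁴
Total I = 9 638 545 mm⁴.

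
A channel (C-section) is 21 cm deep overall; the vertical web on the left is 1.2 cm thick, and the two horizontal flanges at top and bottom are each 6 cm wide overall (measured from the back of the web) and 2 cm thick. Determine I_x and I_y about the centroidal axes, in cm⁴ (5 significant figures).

I_x ≈ 2665.3 cm⁴, I_y ≈ 137.96 cm⁴

Split into non-overlapping primitives; take the origin at the lower-left of the bounding box.
Web: 1.2 × 21, A = 25.2 cm², y = 10.5 cm, Ī = 926.1 cm⁴.
Top flange (beyond web): 4.8 × 2, A = 9.6 cm², y = 20 cm, Ī = 3.2 cm⁴.
Bottom flange (beyond web): 4.8 × 2, A = 9.6 cm², y = 1 cm, Ī = 3.2 cm⁴.
By symmetry the centroid is at mid-height, ȳ = 10.5 cm.
Transfer each piece to the centroidal x-axis using Ī + A·d² with d = y − 10.5:
  web: d = 0 cm → contributes +926.1 cm⁴
  top flange (beyond web): d = 9.5 cm → contributes +869.6 cm⁴
  bottom flange (beyond web): d = -9.5 cm → contributes +869.6 cm⁴
Total I = 2665.3 cm⁴.
For the y-axis: x̄ = 1.897297 cm.
Repeating about the centroidal y-axis gives I_y = 137.9637 cm⁴.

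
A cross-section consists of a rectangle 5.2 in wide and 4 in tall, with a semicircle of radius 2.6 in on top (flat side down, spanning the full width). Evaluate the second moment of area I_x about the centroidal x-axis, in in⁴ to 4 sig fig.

I_x ≈ 100.5 in⁴

Break the section into simple shapes (no overlaps), measuring from the bottom-left corner of the bounding box.
Rectangular body: 5.2 × 4, A = 20.8 in², y = 2 in, Ī = 27.7333 in⁴.
Semicircular cap: semicircle r = 2.6, A = 10.6186 in², y = 5.10347 in, Ī = 5.01563 in⁴.
Centroid: ȳ = ΣA·y / ΣA = 3.04889 in.
Transfer each piece to the centroidal x-axis using Ī + A·d² with d = y − 3.04889:
  rectangular body: d = -1.04889 in → contributes +50.6167 in⁴
  semicircular cap: d = 2.05459 in → contributes +49.8402 in⁴
Total I = 100.457 in⁴.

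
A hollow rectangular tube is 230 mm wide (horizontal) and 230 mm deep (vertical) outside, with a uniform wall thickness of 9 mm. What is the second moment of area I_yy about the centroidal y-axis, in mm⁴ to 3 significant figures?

Break the section into simple shapes (no overlaps), measuring from the bottom-left corner of the bounding box.
Outer rectangle: 230 × 230, A = 52 900 mm², x = 115 mm, Ī = 233 200 833 mm⁴.
Inner void (subtracted): 212 × 212, A = 44 944 mm², x = 115 mm, Ī = 168 330 261 mm⁴.
By symmetry the centroid is at mid-width, x̄ = 115 mm.
All pieces are centred on the centroidal y-axis, so I = ΣĪ (holes subtracted) = 64 870 572 mm⁴.

I_yy ≈ 6.49 × 10⁷ mm⁴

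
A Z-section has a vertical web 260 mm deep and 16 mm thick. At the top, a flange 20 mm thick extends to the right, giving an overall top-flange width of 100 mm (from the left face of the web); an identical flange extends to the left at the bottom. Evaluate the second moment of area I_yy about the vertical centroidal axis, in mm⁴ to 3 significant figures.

I_yy ≈ 1.05 × 10⁷ mm⁴

Treat the section as a set of non-overlapping primitives; coordinates are from the bounding-box lower-left.
Web: 16 × 260, A = 4 160 mm², x = 92 mm, Ī = 88 747 mm⁴.
Top flange (beyond web): 84 × 20, A = 1 680 mm², x = 142 mm, Ī = 987 840 mm⁴.
Bottom flange (beyond web): 84 × 20, A = 1 680 mm², x = 42 mm, Ī = 987 840 mm⁴.
Centroid: x̄ = ΣA·x / ΣA = 92 mm.
Transfer each piece to the vertical centroidal axis using Ī + A·d² with d = x − 92:
  web: d = 0 mm → contributes +88 747 mm⁴
  top flange (beyond web): d = 50 mm → contributes +5 187 840 mm⁴
  bottom flange (beyond web): d = -50 mm → contributes +5 187 840 mm⁴
Total I = 10 464 427 mm⁴.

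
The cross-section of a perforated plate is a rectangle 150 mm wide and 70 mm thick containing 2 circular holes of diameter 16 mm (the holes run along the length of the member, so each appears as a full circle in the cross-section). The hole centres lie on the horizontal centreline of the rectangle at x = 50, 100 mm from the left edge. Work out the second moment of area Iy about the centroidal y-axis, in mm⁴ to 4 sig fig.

Iy ≈ 1.943 × 10⁷ mm⁴

Break the section into simple shapes (no overlaps), measuring from the bottom-left corner of the bounding box.
Plate: 150 × 70, A = 10 500 mm², x = 75 mm, Ī = 19 687 500 mm⁴.
Hole 1 (subtracted): ⌀16, A = 201.062 mm², x = 50 mm, Ī = 3216.99 mm⁴.
Hole 2 (subtracted): ⌀16, A = 201.062 mm², x = 100 mm, Ī = 3216.99 mm⁴.
By symmetry the centroid is at mid-width, x̄ = 75 mm.
Transfer each piece to the centroidal y-axis using Ī + A·d² with d = x − 75:
  plate: d = 0 mm → contributes +19 687 500 mm⁴
  hole 1: d = -25 mm → contributes −128 881 mm⁴
  hole 2: d = 25 mm → contributes −128 881 mm⁴
Total I = 19 429 739 mm⁴.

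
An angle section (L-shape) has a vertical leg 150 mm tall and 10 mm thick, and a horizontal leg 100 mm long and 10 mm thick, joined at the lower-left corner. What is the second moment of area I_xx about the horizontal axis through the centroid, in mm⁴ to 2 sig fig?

I_xx ≈ 5.6 × 10⁶ mm⁴

Break the section into simple shapes (no overlaps), measuring from the bottom-left corner of the bounding box.
Vertical leg: 10 × 150, A = 1 500 mm², y = 75 mm, Ī = 2 812 500 mm⁴.
Horizontal leg (remainder): 90 × 10, A = 900 mm², y = 5 mm, Ī = 7 500 mm⁴.
Centroid: ȳ = ΣA·y / ΣA = 48.75 mm.
Transfer each piece to the horizontal axis through the centroid using Ī + A·d² with d = y − 48.75:
  vertical leg: d = 26.25 mm → contributes +3 846 094 mm⁴
  horizontal leg (remainder): d = -43.75 mm → contributes +1 730 156 mm⁴
Total I = 5 576 250 mm⁴.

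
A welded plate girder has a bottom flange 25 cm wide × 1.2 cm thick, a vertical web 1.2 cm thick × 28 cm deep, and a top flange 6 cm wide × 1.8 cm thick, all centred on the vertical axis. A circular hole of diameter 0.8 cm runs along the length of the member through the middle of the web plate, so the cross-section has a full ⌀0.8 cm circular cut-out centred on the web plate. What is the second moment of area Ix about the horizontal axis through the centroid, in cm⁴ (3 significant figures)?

Ix ≈ 9960 cm⁴

Break the section into simple shapes (no overlaps), measuring from the bottom-left corner of the bounding box.
Bottom plate: 25 × 1.2, A = 30 cm², y = 0.6 cm, Ī = 3.6 cm⁴.
Web plate: 1.2 × 28, A = 33.6 cm², y = 15.2 cm, Ī = 2195.2 cm⁴.
Top plate: 6 × 1.8, A = 10.8 cm², y = 30.1 cm, Ī = 2.916 cm⁴.
Hole (subtracted): ⌀0.8, A = 0.50265 cm², y = 15.2 cm, Ī = 0.020106 cm⁴.
Centroid: ȳ = ΣA·y / ΣA = 11.45 cm.
Transfer each piece to the horizontal axis through the centroid using Ī + A·d² with d = y − 11.45:
  bottom plate: d = -10.85 cm → contributes +3535.6 cm⁴
  web plate: d = 3.7495 cm → contributes +2667.6 cm⁴
  top plate: d = 18.65 cm → contributes +3759.2 cm⁴
  hole: d = 3.7495 cm → contributes −7.0869 cm⁴
Total I = 9955.3 cm⁴.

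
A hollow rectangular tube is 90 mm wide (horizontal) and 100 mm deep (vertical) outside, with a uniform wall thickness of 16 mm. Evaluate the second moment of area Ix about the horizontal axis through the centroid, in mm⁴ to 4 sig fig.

Break the section into simple shapes (no overlaps), measuring from the bottom-left corner of the bounding box.
Outer rectangle: 90 × 100, A = 9 000 mm², y = 50 mm, Ī = 7 500 000 mm⁴.
Inner void (subtracted): 58 × 68, A = 3 944 mm², y = 50 mm, Ī = 1 519 755 mm⁴.
By symmetry the centroid is at mid-height, ȳ = 50 mm.
All pieces are centred on the horizontal axis through the centroid, so I = ΣĪ (holes subtracted) = 5 980 245 mm⁴.

Ix ≈ 5.980 × 10⁶ mm⁴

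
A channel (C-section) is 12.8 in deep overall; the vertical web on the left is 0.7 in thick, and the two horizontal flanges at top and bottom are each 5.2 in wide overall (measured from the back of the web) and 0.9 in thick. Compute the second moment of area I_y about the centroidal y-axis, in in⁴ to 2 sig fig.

I_y ≈ 43 in⁴

Treat the section as a set of non-overlapping primitives; coordinates are from the bounding-box lower-left.
Web: 0.7 × 12.8, A = 8.96 in², x = 0.35 in, Ī = 0.3659 in⁴.
Top flange (beyond web): 4.5 × 0.9, A = 4.05 in², x = 2.95 in, Ī = 6.834 in⁴.
Bottom flange (beyond web): 4.5 × 0.9, A = 4.05 in², x = 2.95 in, Ī = 6.834 in⁴.
Centroid: x̄ = ΣA·x / ΣA = 1.584 in.
Transfer each piece to the centroidal y-axis using Ī + A·d² with d = x − 1.584:
  web: d = -1.234 in → contributes +14.02 in⁴
  top flange (beyond web): d = 1.366 in → contributes +14.39 in⁴
  bottom flange (beyond web): d = 1.366 in → contributes +14.39 in⁴
Total I = 42.79 in⁴.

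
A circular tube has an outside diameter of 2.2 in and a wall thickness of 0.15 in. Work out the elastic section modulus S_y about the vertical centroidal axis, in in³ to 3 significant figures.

Decompose the section into non-overlapping parts with the origin at the bottom-left of its bounding rectangle.
Outer circle: ⌀2.2, A = 3.8013 in², x = 1.1 in, Ī = 1.1499 in⁴.
Bore (subtracted): ⌀1.9, A = 2.8353 in², x = 1.1 in, Ī = 0.63971 in⁴.
By symmetry the centroid is at mid-width, x̄ = 1.1 in.
All pieces are centred on the vertical centroidal axis, so I = ΣĪ (holes subtracted) = 0.51019 in⁴.
Extreme fibre distance c = 1.1 in; S = I/c = 0.46381 in³.

S_y ≈ 0.464 in³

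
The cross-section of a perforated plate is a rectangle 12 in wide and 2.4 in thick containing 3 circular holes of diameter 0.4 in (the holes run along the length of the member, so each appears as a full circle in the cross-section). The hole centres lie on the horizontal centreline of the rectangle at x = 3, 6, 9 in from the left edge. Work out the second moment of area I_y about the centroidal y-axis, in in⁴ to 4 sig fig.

I_y ≈ 343.3 in⁴

Treat the section as a set of non-overlapping primitives; coordinates are from the bounding-box lower-left.
Plate: 12 × 2.4, A = 28.8 in², x = 6 in, Ī = 345.6 in⁴.
Hole 1 (subtracted): ⌀0.4, A = 0.125664 in², x = 3 in, Ī = 0.00125664 in⁴.
Hole 2 (subtracted): ⌀0.4, A = 0.125664 in², x = 6 in, Ī = 0.00125664 in⁴.
Hole 3 (subtracted): ⌀0.4, A = 0.125664 in², x = 9 in, Ī = 0.00125664 in⁴.
By symmetry the centroid is at mid-width, x̄ = 6 in.
Transfer each piece to the centroidal y-axis using Ī + A·d² with d = x − 6:
  plate: d = 0 in → contributes +345.6 in⁴
  hole 1: d = -3 in → contributes −1.13223 in⁴
  hole 2: d = 0 in → contributes −0.00125664 in⁴
  hole 3: d = 3 in → contributes −1.13223 in⁴
Total I = 343.334 in⁴.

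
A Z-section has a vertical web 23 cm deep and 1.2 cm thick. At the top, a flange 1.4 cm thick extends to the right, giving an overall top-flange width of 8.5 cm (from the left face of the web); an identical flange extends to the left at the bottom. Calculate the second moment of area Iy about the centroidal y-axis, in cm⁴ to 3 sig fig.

Break the section into simple shapes (no overlaps), measuring from the bottom-left corner of the bounding box.
Web: 1.2 × 23, A = 27.6 cm², x = 7.9 cm, Ī = 3.312 cm⁴.
Top flange (beyond web): 7.3 × 1.4, A = 10.22 cm², x = 12.15 cm, Ī = 45.385 cm⁴.
Bottom flange (beyond web): 7.3 × 1.4, A = 10.22 cm², x = 3.65 cm, Ī = 45.385 cm⁴.
Centroid: x̄ = ΣA·x / ΣA = 7.9 cm.
Transfer each piece to the centroidal y-axis using Ī + A·d² with d = x − 7.9:
  web: d = 0 cm → contributes +3.312 cm⁴
  top flange (beyond web): d = 4.25 cm → contributes +229.98 cm⁴
  bottom flange (beyond web): d = -4.25 cm → contributes +229.98 cm⁴
Total I = 463.28 cm⁴.

Iy ≈ 463 cm⁴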